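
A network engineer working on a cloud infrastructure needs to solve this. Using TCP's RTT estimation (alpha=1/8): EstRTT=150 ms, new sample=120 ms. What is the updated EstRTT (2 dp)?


Given: EstRTT = 150 ms, SampleRTT = 120 ms, alpha = 1/8
New EstRTT = (1 - alpha) * EstRTT + alpha * SampleRTT
(7/8) * 150 = 131.25
(1/8) * 120 = 15
New EstRTT = 131.25 + 15 = 146.25 ms -> 146.25 ms (2 dp)

146.25


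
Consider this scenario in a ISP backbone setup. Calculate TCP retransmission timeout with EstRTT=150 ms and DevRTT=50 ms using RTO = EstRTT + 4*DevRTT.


Given: EstRTT = 150 ms, DevRTT = 50 ms
Timeout = EstRTT + 4 * DevRTT
4 * DevRTT = 4 * 50 = 200
Timeout = 150 + 200 = 350 ms

350


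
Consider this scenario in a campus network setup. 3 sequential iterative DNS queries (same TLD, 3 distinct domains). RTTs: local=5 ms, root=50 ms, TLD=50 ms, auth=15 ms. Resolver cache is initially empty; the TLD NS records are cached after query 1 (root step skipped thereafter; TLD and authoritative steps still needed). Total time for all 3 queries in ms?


Lookup 1 (cold cache): local + root + TLD + auth = 5 + 50 + 50 + 15 = 120 ms
Lookups 2..3 (TLD NS cached -> skip root; new domain -> still ask TLD and auth): local + TLD + auth = 5 + 50 + 15 = 70 ms each
Remaining 2 lookups: 2 * 70 = 140 ms
Total = 120 + 140 = 260 ms

260


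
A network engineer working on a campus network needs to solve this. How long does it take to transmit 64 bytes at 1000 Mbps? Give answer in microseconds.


Given: packet = 64 bytes, bandwidth = 1000 Mbps
Packet in bits = 64 * 8 = 512 bits
Bandwidth = 1000 * 10^6 = 1000000000 bps
Time = 512 / 1000000000 seconds
Time in us = 512 * 10^6 / 1000000000 = 0.512

0.512


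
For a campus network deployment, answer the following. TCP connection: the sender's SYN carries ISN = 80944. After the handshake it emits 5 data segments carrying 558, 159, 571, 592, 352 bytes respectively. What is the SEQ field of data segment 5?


The SYN occupies sequence number ISN = 80944, so the first data byte is ISN + 1 = 80945.
SEQ of data segment i = (ISN + 1) + sum of payload sizes of segments 1..i-1.
Segment 1: SEQ = 80945, payload = 558 bytes
Segment 2: SEQ = 81503, payload = 159 bytes
Segment 3: SEQ = 81662, payload = 571 bytes
Segment 4: SEQ = 82233, payload = 592 bytes
Segment 5: SEQ = 82825, payload = 352 bytes
SEQ of segment 5 = 80945 + 558 + 159 + 571 + 592 = 82825

82825


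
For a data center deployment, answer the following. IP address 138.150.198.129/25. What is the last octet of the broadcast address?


Given: IP = 138.150.198.129, prefix = /25
Host bits = 32 - 25 = 7
Network last octet = 129 AND mask = 128
Host part size = 2^7 - 1 = 127
Broadcast last octet = 128 OR 127 = 255

255


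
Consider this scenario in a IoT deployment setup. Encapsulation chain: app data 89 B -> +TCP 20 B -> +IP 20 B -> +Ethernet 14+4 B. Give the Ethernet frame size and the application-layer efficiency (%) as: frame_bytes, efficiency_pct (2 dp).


TCP segment = 89 + 20 = 109 B
IP packet = 109 + 20 = 129 B
Ethernet frame = 129 + 14 + 4 = 147 B
Efficiency = app / frame = 89 / 147 = 0.605442 = 60.5442% -> 60.54% (2 dp)

147, 60.54


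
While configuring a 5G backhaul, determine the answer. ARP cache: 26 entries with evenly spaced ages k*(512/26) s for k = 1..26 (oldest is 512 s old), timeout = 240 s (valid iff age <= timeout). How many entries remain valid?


Ages are k * 512/26 s for k = 1..26 (spacing = 19.6923 s).
Entry k is valid iff k * 512/26 <= 240 iff k <= 26 * 240 / 512 = 12.1875
n_valid = floor(12.1875) = 12
(n_stale = 26 - 12 = 14)

12


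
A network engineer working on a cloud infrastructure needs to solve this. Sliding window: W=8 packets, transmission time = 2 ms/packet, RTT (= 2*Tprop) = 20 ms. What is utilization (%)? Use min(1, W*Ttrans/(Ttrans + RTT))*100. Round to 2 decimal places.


Given: W = 8, Ttrans = 2 ms, RTT = 20 ms (= 2 * Tprop, Tprop = 10 ms)
Cycle time = Ttrans + RTT = 2 + 20 = 22 ms (first packet sent until its ACK returns)
W * Ttrans = 8 * 2 = 16 ms of sending per cycle
W * Ttrans / (Ttrans + RTT) = 16 / 22 = 0.727273
U = min(1, 0.727273) = 0.727273
U% = 72.73%

72.73


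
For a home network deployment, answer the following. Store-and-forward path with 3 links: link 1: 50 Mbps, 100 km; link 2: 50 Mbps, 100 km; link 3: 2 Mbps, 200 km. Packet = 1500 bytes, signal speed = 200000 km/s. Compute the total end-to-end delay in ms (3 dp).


Packet = 1500 bytes = 12000 bits. Store-and-forward: sum (t_trans + t_prop) per link.
Link 1: t_trans = 12000/(50*10^6) s = 0.2400 ms; t_prop = 100/200000 s = 0.5000 ms; subtotal = 0.7400 ms
Link 2: t_trans = 12000/(50*10^6) s = 0.2400 ms; t_prop = 100/200000 s = 0.5000 ms; subtotal = 0.7400 ms
Link 3: t_trans = 12000/(2*10^6) s = 6.0000 ms; t_prop = 200/200000 s = 1.0000 ms; subtotal = 7.0000 ms
End-to-end = 0.7400 + 0.7400 + 7.0000 = 8.4800 ms -> 8.480 ms (3 dp)

8.480


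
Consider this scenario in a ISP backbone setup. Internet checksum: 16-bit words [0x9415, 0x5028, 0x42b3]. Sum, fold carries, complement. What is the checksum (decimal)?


Given words: [0x9415, 0x5028, 0x42b3]
Step 1: Sum all words
Raw sum = 37909 + 20520 + 17075 = 75504
Step 2: Fold carry: (9968 + 1) = 9969
One's complement = ~9969 & 0xFFFF = 55566

55566


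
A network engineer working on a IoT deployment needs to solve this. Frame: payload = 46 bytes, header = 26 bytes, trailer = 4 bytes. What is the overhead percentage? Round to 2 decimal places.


Given: payload = 46 B, header = 26 B, trailer = 4 B
Overhead bytes = header + trailer = 26 + 4 = 30
Total frame = payload + overhead = 46 + 30 = 76
Overhead % = 30 / 76 * 100 = 39.4737% -> 39.47% (2 dp)

39.47


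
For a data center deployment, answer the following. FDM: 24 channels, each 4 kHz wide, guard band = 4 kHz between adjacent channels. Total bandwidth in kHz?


Given: 24 channels, 4 kHz each, guard = 4 kHz
Channel bandwidth = 24 * 4 = 96 kHz
Guard bands = 23 gaps * 4 kHz = 92 kHz
Total = 96 + 92 = 188 kHz

188


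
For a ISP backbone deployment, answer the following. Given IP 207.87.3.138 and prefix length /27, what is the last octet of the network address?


Given: IP = 207.87.3.138, prefix = /27
Subnet mask = 255.255.255.224
Last octet of IP: 138
Last octet of mask: 224
Network last octet = 138 AND 224 = 128

128


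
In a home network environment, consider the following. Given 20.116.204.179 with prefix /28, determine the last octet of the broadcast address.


Given: IP = 20.116.204.179, prefix = /28
Host bits = 32 - 28 = 4
Network last octet = 179 AND mask = 176
Host part size = 2^4 - 1 = 15
Broadcast last octet = 176 OR 15 = 191

191


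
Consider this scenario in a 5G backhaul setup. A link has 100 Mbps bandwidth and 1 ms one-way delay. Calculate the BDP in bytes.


Given: bandwidth = 100 Mbps, delay = 1 ms
BDP in bits = 100 * 10^6 * 1 / 1000
BDP in bits = 100000
BDP in bytes = 100000 / 8 = 12500

12500


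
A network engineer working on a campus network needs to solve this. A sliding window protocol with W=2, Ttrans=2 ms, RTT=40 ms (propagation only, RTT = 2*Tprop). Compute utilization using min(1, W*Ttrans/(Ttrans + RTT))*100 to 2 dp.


Given: W = 2, Ttrans = 2 ms, RTT = 40 ms (= 2 * Tprop, Tprop = 20 ms)
Cycle time = Ttrans + RTT = 2 + 40 = 42 ms (first packet sent until its ACK returns)
W * Ttrans = 2 * 2 = 4 ms of sending per cycle
W * Ttrans / (Ttrans + RTT) = 4 / 42 = 0.095238
U = min(1, 0.095238) = 0.095238
U% = 9.52%

9.52


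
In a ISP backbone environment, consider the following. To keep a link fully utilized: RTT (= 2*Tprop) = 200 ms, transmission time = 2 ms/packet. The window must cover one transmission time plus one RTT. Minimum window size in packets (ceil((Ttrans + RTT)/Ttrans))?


Given: Ttrans = 2 ms, RTT = 200 ms (= 2 * Tprop, Tprop = 100 ms)
Time until first ACK returns = Ttrans + RTT = 2 + 200 = 202 ms
Need W * Ttrans >= Ttrans + RTT  ->  W >= (Ttrans + RTT) / Ttrans
(Ttrans + RTT) / Ttrans = 202 / 2 = 101
W_min = ceil(101) = 101

101


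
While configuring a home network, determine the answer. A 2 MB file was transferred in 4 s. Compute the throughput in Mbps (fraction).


Given: file = 2 MB, time = 4 s
File in Mb = 2 * 8 = 16 Mb
Throughput = 16 / 4 Mbps
Throughput = 4 Mbps

4


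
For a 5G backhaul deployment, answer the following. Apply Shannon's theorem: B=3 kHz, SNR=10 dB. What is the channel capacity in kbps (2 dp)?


Given: B = 3 kHz, SNR = 10 dB
SNR linear = 10^(10/10) = 10
1 + SNR = 11
log2(11) = 3.4594316186
C = 3 * 1000 * 3.4594316186 = 10378.2949 bps
C = 10.378295 kbps -> 10.38 kbps (2 dp)

10.38


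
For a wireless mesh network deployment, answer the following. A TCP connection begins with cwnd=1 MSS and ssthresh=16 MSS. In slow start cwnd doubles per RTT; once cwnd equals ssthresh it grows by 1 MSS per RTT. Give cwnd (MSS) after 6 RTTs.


RTT 0: cwnd = 1 MSS (initial)
RTT 1: cwnd = 2 MSS (slow start, doubled)
RTT 2: cwnd = 4 MSS (slow start, doubled)
RTT 3: cwnd = 8 MSS (slow start, doubled)
RTT 4: cwnd = 16 MSS (slow start, doubled)
RTT 5: cwnd = 17 MSS (congestion avoidance, +1)
RTT 6: cwnd = 18 MSS (congestion avoidance, +1)

18


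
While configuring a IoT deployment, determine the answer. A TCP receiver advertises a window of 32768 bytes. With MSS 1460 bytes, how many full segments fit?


Given: RWND = 32768 bytes, MSS = 1460 bytes
Full segments = floor(RWND / MSS)
Full segments = floor(32768 / 1460)
Full segments = floor(22.4438) = 22

22


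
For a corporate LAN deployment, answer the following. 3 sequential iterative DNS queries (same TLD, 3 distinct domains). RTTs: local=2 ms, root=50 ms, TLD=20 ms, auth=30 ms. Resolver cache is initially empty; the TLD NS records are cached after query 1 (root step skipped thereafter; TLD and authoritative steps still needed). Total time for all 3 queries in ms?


Lookup 1 (cold cache): local + root + TLD + auth = 2 + 50 + 20 + 30 = 102 ms
Lookups 2..3 (TLD NS cached -> skip root; new domain -> still ask TLD and auth): local + TLD + auth = 2 + 20 + 30 = 52 ms each
Remaining 2 lookups: 2 * 52 = 104 ms
Total = 102 + 104 = 206 ms

206


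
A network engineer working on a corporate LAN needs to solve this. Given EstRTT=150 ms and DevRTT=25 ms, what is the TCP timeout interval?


Given: EstRTT = 150 ms, DevRTT = 25 ms
Timeout = EstRTT + 4 * DevRTT
4 * DevRTT = 4 * 25 = 100
Timeout = 150 + 100 = 250 ms

250


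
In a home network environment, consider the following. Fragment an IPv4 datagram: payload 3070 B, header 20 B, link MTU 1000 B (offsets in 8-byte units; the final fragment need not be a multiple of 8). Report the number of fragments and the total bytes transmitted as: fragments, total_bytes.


Max data per non-final fragment = floor((MTU - header)/8)*8 = floor((1000 - 20)/8)*8 = floor(980/8)*8 = 976 B
Final fragment needs no 8-byte alignment: it can carry up to MTU - header = 980 B
Non-final fragments needed = ceil((payload - 980) / 976) = ceil(2090/976) = ceil(2.1414) = 3
Number of fragments = 3 + 1 = 4
Fragment sizes (data): 3 * 976 B + 142 B (last, 142 <= 980 OK)
Total bytes sent = payload + n_frags * header = 3070 + 4*20 = 3070 + 80 = 3150 B

4, 3150


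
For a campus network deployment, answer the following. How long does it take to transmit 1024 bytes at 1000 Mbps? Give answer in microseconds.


Given: packet = 1024 bytes, bandwidth = 1000 Mbps
Packet in bits = 1024 * 8 = 8192 bits
Bandwidth = 1000 * 10^6 = 1000000000 bps
Time = 8192 / 1000000000 seconds
Time in us = 8192 * 10^6 / 1000000000 = 8.192

8.192


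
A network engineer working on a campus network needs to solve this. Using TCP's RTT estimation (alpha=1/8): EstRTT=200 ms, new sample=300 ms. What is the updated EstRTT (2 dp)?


Given: EstRTT = 200 ms, SampleRTT = 300 ms, alpha = 1/8
New EstRTT = (1 - alpha) * EstRTT + alpha * SampleRTT
(7/8) * 200 = 175
(1/8) * 300 = 37.5
New EstRTT = 175 + 37.5 = 212.5 ms -> 212.50 ms (2 dp)

212.50


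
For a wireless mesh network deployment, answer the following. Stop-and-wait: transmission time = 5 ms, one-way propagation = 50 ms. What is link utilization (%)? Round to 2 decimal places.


Given: Ttrans = 5 ms, Tprop = 50 ms
RTT = 2 * Tprop = 2 * 50 = 100 ms
U = Ttrans / (Ttrans + RTT)
U = 5 / (5 + 100)
U = 5 / 105 = 0.047619
U% = 4.76%

4.76


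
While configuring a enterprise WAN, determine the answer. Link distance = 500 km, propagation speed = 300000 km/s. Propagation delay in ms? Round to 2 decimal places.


Given: distance = 500 km, speed = 300000 km/s
Delay = distance / speed = 500 / 300000 seconds
Delay in ms = 500 * 1000 / 300000
Delay = 1.6667 ms
Rounded to 2 dp = 1.67 ms

1.67


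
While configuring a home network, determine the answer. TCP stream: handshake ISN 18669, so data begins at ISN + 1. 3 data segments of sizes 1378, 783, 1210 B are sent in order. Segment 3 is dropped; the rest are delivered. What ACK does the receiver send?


SYN uses sequence number 18669; first data byte = ISN + 1 = 18670.
Segment 1: SEQ = 18670, len = 1378 B, covers [18670, 20047]
Segment 2: SEQ = 20048, len = 783 B, covers [20048, 20830]
Segment 3: SEQ = 20831, len = 1210 B, covers [20831, 22040] [LOST]
In-order data received: bytes [18670, 20830] (segments 1..2).
Segment 3 missing -> gap begins at byte 20831.
Cumulative ACK = next expected in-order byte = 18670 + 1378 + 783 = 20831

20831


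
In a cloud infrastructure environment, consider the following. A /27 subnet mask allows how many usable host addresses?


Given: subnet mask /27
Host bits = 32 - 27 = 5
Total addresses = 2^5 = 32
Usable hosts = 32 - 2 (network + broadcast) = 30

30


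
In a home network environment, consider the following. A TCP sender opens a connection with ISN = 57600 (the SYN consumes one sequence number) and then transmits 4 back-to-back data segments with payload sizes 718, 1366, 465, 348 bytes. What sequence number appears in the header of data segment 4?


The SYN occupies sequence number ISN = 57600, so the first data byte is ISN + 1 = 57601.
SEQ of data segment i = (ISN + 1) + sum of payload sizes of segments 1..i-1.
Segment 1: SEQ = 57601, payload = 718 bytes
Segment 2: SEQ = 58319, payload = 1366 bytes
Segment 3: SEQ = 59685, payload = 465 bytes
Segment 4: SEQ = 60150, payload = 348 bytes
SEQ of segment 4 = 57601 + 718 + 1366 + 465 = 60150

60150


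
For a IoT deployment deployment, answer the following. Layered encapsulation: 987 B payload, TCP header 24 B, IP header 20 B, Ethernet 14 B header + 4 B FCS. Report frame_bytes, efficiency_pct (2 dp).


TCP segment = 987 + 24 = 1011 B
IP packet = 1011 + 20 = 1031 B
Ethernet frame = 1031 + 14 + 4 = 1049 B
Efficiency = app / frame = 987 / 1049 = 0.940896 = 94.0896% -> 94.09% (2 dp)

1049, 94.09


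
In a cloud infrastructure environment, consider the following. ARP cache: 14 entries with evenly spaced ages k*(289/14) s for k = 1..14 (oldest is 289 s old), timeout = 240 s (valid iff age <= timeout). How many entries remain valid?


Ages are k * 289/14 s for k = 1..14 (spacing = 20.6429 s).
Entry k is valid iff k * 289/14 <= 240 iff k <= 14 * 240 / 289 = 11.6263
n_valid = floor(11.6263) = 11
(n_stale = 14 - 11 = 3)

11


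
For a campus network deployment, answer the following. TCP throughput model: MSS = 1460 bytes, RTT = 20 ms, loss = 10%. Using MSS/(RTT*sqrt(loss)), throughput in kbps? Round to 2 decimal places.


Given: MSS = 1460 bytes, RTT = 20 ms, loss = 10%
RTT in seconds = 20 / 1000 = 0.02
Loss rate = 10% = 0.1
sqrt(loss) = sqrt(0.1) = 0.316227766017
Throughput (bytes/s) = 1460 / (0.02 * 0.316227766017) = 230846.2692
Throughput (kbps) = 230846.2692 * 8 / 1000 = 1846.770154 -> 1846.77 kbps (2 dp)

1846.77


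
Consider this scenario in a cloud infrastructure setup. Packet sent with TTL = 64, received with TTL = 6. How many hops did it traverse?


Given: initial TTL = 64, received TTL = 6
Hops = initial TTL - received TTL
Hops = 64 - 6 = 58

58


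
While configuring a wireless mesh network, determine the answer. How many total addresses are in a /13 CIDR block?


Given: CIDR prefix /13
Host bits = 32 - 13 = 19
Total addresses = 2^19 = 524288

524288


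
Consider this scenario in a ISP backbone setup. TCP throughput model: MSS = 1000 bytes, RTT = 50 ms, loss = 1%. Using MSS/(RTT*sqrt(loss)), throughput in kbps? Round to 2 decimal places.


Given: MSS = 1000 bytes, RTT = 50 ms, loss = 1%
RTT in seconds = 50 / 1000 = 0.05
Loss rate = 1% = 0.01
sqrt(loss) = sqrt(0.01) = 0.1
Throughput (bytes/s) = 1000 / (0.05 * 0.1) = 200000.0000
Throughput (kbps) = 200000.0000 * 8 / 1000 = 1600.000000 -> 1600.00 kbps (2 dp)

1600.00


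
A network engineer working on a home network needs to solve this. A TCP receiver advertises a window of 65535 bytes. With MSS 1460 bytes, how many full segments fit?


Given: RWND = 65535 bytes, MSS = 1460 bytes
Full segments = floor(RWND / MSS)
Full segments = floor(65535 / 1460)
Full segments = floor(44.887) = 44

44


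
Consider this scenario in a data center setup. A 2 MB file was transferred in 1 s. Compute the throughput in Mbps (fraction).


Given: file = 2 MB, time = 1 s
File in Mb = 2 * 8 = 16 Mb
Throughput = 16 / 1 Mbps
Throughput = 16 Mbps

16


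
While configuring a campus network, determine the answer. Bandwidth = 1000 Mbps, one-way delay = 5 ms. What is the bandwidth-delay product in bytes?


Given: bandwidth = 1000 Mbps, delay = 5 ms
BDP in bits = 1000 * 10^6 * 5 / 1000
BDP in bits = 5000000
BDP in bytes = 5000000 / 8 = 625000

625000


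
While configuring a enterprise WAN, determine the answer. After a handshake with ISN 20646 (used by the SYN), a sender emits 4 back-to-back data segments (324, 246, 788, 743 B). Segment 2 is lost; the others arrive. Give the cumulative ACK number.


SYN uses sequence number 20646; first data byte = ISN + 1 = 20647.
Segment 1: SEQ = 20647, len = 324 B, covers [20647, 20970]
Segment 2: SEQ = 20971, len = 246 B, covers [20971, 21216] [LOST]
Segment 3: SEQ = 21217, len = 788 B, covers [21217, 22004]
Segment 4: SEQ = 22005, len = 743 B, covers [22005, 22747]
In-order data received: bytes [20647, 20970] (segments 1..1).
Segment 2 missing -> gap begins at byte 20971; later segments buffered out of order.
Cumulative ACK = next expected in-order byte = 20647 + 324 = 20971

20971


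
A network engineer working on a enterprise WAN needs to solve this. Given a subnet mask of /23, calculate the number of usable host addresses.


Given: subnet mask /23
Host bits = 32 - 23 = 9
Total addresses = 2^9 = 512
Usable hosts = 512 - 2 (network + broadcast) = 510

510


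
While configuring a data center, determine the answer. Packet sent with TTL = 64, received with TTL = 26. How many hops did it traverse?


Given: initial TTL = 64, received TTL = 26
Hops = initial TTL - received TTL
Hops = 64 - 26 = 38

38


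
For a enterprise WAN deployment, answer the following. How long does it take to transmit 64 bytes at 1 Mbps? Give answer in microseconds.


Given: packet = 64 bytes, bandwidth = 1 Mbps
Packet in bits = 64 * 8 = 512 bits
Bandwidth = 1 * 10^6 = 1000000 bps
Time = 512 / 1000000 seconds
Time in us = 512 * 10^6 / 1000000 = 512

512


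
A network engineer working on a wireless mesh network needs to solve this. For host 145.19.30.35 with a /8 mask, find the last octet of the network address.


Given: IP = 145.19.30.35, prefix = /8
Subnet mask = 255.0.0.0
Last octet of IP: 35
Last octet of mask: 0
Network last octet = 35 AND 0 = 0

0


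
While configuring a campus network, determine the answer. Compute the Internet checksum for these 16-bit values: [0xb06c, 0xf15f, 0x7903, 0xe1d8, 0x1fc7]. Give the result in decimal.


Given words: [0xb06c, 0xf15f, 0x7903, 0xe1d8, 0x1fc7]
Step 1: Sum all words
Raw sum = 45164 + 61791 + 30979 + 57816 + 8135 = 203885
Step 2: Fold carry: (7277 + 3) = 7280
One's complement = ~7280 & 0xFFFF = 58255

58255


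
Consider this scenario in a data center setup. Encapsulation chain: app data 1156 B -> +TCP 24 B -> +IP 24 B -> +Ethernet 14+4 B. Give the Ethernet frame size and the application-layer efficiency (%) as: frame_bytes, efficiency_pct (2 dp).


TCP segment = 1156 + 24 = 1180 B
IP packet = 1180 + 24 = 1204 B
Ethernet frame = 1204 + 14 + 4 = 1222 B
Efficiency = app / frame = 1156 / 1222 = 0.945990 = 94.5990% -> 94.60% (2 dp)

1222, 94.60


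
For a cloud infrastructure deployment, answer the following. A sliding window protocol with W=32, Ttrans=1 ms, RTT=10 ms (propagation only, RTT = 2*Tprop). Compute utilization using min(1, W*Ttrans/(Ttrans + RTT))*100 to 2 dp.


Given: W = 32, Ttrans = 1 ms, RTT = 10 ms (= 2 * Tprop, Tprop = 5 ms)
Cycle time = Ttrans + RTT = 1 + 10 = 11 ms (first packet sent until its ACK returns)
W * Ttrans = 32 * 1 = 32 ms of sending per cycle
W * Ttrans / (Ttrans + RTT) = 32 / 11 = 2.909091
U = min(1, 2.909091) = 1.000000
U% = 100.00%

100.00


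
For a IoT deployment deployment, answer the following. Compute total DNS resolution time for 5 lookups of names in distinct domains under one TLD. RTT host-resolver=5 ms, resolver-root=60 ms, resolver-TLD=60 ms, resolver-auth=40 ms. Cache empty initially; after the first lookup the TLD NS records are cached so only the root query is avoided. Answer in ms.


Lookup 1 (cold cache): local + root + TLD + auth = 5 + 60 + 60 + 40 = 165 ms
Lookups 2..5 (TLD NS cached -> skip root; new domain -> still ask TLD and auth): local + TLD + auth = 5 + 60 + 40 = 105 ms each
Remaining 4 lookups: 4 * 105 = 420 ms
Total = 165 + 420 = 585 ms

585


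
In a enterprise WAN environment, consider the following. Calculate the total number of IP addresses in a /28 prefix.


Given: CIDR prefix /28
Host bits = 32 - 28 = 4
Total addresses = 2^4 = 16

16


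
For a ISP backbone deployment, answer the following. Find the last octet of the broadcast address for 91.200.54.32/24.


Given: IP = 91.200.54.32, prefix = /24
Host bits = 32 - 24 = 8
Network last octet = 32 AND mask = 0
Host part size = 2^8 - 1 = 255
Broadcast last octet = 0 OR 255 = 255

255


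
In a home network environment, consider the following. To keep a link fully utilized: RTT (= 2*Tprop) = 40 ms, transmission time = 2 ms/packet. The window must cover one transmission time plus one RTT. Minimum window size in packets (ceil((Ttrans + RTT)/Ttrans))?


Given: Ttrans = 2 ms, RTT = 40 ms (= 2 * Tprop, Tprop = 20 ms)
Time until first ACK returns = Ttrans + RTT = 2 + 40 = 42 ms
Need W * Ttrans >= Ttrans + RTT  ->  W >= (Ttrans + RTT) / Ttrans
(Ttrans + RTT) / Ttrans = 42 / 2 = 21
W_min = ceil(21) = 21

21


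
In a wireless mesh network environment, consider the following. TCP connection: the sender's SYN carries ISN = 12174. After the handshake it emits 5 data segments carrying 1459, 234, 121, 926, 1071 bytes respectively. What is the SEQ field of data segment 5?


The SYN occupies sequence number ISN = 12174, so the first data byte is ISN + 1 = 12175.
SEQ of data segment i = (ISN + 1) + sum of payload sizes of segments 1..i-1.
Segment 1: SEQ = 12175, payload = 1459 bytes
Segment 2: SEQ = 13634, payload = 234 bytes
Segment 3: SEQ = 13868, payload = 121 bytes
Segment 4: SEQ = 13989, payload = 926 bytes
Segment 5: SEQ = 14915, payload = 1071 bytes
SEQ of segment 5 = 12175 + 1459 + 234 + 121 + 926 = 14915

14915


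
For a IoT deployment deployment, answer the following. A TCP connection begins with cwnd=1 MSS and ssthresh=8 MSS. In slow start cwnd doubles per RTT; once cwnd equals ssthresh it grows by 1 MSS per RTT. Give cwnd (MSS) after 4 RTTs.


RTT 0: cwnd = 1 MSS (initial)
RTT 1: cwnd = 2 MSS (slow start, doubled)
RTT 2: cwnd = 4 MSS (slow start, doubled)
RTT 3: cwnd = 8 MSS (slow start, doubled)
RTT 4: cwnd = 9 MSS (congestion avoidance, +1)

9


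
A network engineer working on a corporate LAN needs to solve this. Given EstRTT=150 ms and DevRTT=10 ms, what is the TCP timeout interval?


Given: EstRTT = 150 ms, DevRTT = 10 ms
Timeout = EstRTT + 4 * DevRTT
4 * DevRTT = 4 * 10 = 40
Timeout = 150 + 40 = 190 ms

190


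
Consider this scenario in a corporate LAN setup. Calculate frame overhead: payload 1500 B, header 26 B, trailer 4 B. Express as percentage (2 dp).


Given: payload = 1500 B, header = 26 B, trailer = 4 B
Overhead bytes = header + trailer = 26 + 4 = 30
Total frame = payload + overhead = 1500 + 30 = 1530
Overhead % = 30 / 1530 * 100 = 1.9608% -> 1.96% (2 dp)

1.96


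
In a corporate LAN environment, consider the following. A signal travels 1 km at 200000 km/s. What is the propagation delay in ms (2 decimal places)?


Given: distance = 1 km, speed = 200000 km/s
Delay = distance / speed = 1 / 200000 seconds
Delay in ms = 1 * 1000 / 200000
Delay = 0.0050 ms
Rounded to 2 dp = 0.01 ms

0.01


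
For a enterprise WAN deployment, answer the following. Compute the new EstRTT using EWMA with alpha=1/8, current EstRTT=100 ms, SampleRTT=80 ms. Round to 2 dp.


Given: EstRTT = 100 ms, SampleRTT = 80 ms, alpha = 1/8
New EstRTT = (1 - alpha) * EstRTT + alpha * SampleRTT
(7/8) * 100 = 87.5
(1/8) * 80 = 10
New EstRTT = 87.5 + 10 = 97.5 ms -> 97.50 ms (2 dp)

97.50


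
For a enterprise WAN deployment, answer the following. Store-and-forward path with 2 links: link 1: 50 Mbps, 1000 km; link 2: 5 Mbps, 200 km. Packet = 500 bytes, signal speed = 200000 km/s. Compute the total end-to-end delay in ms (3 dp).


Packet = 500 bytes = 4000 bits. Store-and-forward: sum (t_trans + t_prop) per link.
Link 1: t_trans = 4000/(50*10^6) s = 0.0800 ms; t_prop = 1000/200000 s = 5.0000 ms; subtotal = 5.0800 ms
Link 2: t_trans = 4000/(5*10^6) s = 0.8000 ms; t_prop = 200/200000 s = 1.0000 ms; subtotal = 1.8000 ms
End-to-end = 5.0800 + 1.8000 = 6.8800 ms -> 6.880 ms (3 dp)

6.880


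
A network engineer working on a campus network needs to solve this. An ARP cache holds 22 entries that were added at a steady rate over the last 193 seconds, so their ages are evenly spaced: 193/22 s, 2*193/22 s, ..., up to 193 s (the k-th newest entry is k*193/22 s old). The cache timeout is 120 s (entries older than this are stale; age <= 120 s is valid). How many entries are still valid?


Ages are k * 193/22 s for k = 1..22 (spacing = 8.7727 s).
Entry k is valid iff k * 193/22 <= 120 iff k <= 22 * 120 / 193 = 13.6788
n_valid = floor(13.6788) = 13
(n_stale = 22 - 13 = 9)

13


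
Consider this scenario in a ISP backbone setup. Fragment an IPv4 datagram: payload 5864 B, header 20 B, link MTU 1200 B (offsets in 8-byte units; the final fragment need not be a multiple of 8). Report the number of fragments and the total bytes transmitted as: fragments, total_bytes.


Max data per non-final fragment = floor((MTU - header)/8)*8 = floor((1200 - 20)/8)*8 = floor(1180/8)*8 = 1176 B
Final fragment needs no 8-byte alignment: it can carry up to MTU - header = 1180 B
Non-final fragments needed = ceil((payload - 1180) / 1176) = ceil(4684/1176) = ceil(3.9830) = 4
Number of fragments = 4 + 1 = 5
Fragment sizes (data): 4 * 1176 B + 1160 B (last, 1160 <= 1180 OK)
Total bytes sent = payload + n_frags * header = 5864 + 5*20 = 5864 + 100 = 5964 B

5, 5964


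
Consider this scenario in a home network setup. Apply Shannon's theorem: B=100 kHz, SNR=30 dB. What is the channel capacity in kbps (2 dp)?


Given: B = 100 kHz, SNR = 30 dB
SNR linear = 10^(30/10) = 1000
1 + SNR = 1001
log2(1001) = 9.9672262588
C = 100 * 1000 * 9.9672262588 = 996722.6259 bps
C = 996.722626 kbps -> 996.72 kbps (2 dp)

996.72


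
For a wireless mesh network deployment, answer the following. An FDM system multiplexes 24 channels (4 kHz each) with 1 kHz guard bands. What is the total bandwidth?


Given: 24 channels, 4 kHz each, guard = 1 kHz
Channel bandwidth = 24 * 4 = 96 kHz
Guard bands = 23 gaps * 1 kHz = 23 kHz
Total = 96 + 23 = 119 kHz

119


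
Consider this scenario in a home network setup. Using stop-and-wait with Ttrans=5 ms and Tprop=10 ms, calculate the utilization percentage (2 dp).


Given: Ttrans = 5 ms, Tprop = 10 ms
RTT = 2 * Tprop = 2 * 10 = 20 ms
U = Ttrans / (Ttrans + RTT)
U = 5 / (5 + 20)
U = 5 / 25 = 0.2
U% = 20.00%

20.00


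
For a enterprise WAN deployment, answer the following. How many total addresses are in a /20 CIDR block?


Given: CIDR prefix /20
Host bits = 32 - 20 = 12
Total addresses = 2^12 = 4096

4096


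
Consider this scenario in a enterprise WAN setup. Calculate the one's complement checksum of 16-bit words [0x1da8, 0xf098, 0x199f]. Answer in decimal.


Given words: [0x1da8, 0xf098, 0x199f]
Step 1: Sum all words
Raw sum = 7592 + 61592 + 6559 = 75743
Step 2: Fold carry: (10207 + 1) = 10208
One's complement = ~10208 & 0xFFFF = 55327

55327


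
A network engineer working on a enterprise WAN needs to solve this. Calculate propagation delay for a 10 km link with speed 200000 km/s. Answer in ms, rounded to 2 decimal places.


Given: distance = 10 km, speed = 200000 km/s
Delay = distance / speed = 10 / 200000 seconds
Delay in ms = 10 * 1000 / 200000
Delay = 0.0500 ms
Rounded to 2 dp = 0.05 ms

0.05


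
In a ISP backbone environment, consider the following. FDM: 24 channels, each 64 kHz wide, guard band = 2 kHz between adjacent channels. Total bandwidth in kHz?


Given: 24 channels, 64 kHz each, guard = 2 kHz
Channel bandwidth = 24 * 64 = 1536 kHz
Guard bands = 23 gaps * 2 kHz = 46 kHz
Total = 1536 + 46 = 1582 kHz

1582


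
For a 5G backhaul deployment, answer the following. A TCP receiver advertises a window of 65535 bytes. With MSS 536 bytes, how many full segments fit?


Given: RWND = 65535 bytes, MSS = 536 bytes
Full segments = floor(RWND / MSS)
Full segments = floor(65535 / 536)
Full segments = floor(122.2668) = 122

122


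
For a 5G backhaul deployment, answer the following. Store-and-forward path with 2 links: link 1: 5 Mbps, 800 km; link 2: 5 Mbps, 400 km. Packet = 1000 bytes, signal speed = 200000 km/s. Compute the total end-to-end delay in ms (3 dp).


Packet = 1000 bytes = 8000 bits. Store-and-forward: sum (t_trans + t_prop) per link.
Link 1: t_trans = 8000/(5*10^6) s = 1.6000 ms; t_prop = 800/200000 s = 4.0000 ms; subtotal = 5.6000 ms
Link 2: t_trans = 8000/(5*10^6) s = 1.6000 ms; t_prop = 400/200000 s = 2.0000 ms; subtotal = 3.6000 ms
End-to-end = 5.6000 + 3.6000 = 9.2000 ms -> 9.200 ms (3 dp)

9.200


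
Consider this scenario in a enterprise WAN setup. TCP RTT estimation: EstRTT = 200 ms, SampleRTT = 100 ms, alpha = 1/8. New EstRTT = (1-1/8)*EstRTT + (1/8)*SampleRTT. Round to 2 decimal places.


Given: EstRTT = 200 ms, SampleRTT = 100 ms, alpha = 1/8
New EstRTT = (1 - alpha) * EstRTT + alpha * SampleRTT
(7/8) * 200 = 175
(1/8) * 100 = 12.5
New EstRTT = 175 + 12.5 = 187.5 ms -> 187.50 ms (2 dp)

187.50


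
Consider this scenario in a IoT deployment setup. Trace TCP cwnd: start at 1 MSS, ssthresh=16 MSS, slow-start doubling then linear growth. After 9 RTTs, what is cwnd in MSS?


RTT 0: cwnd = 1 MSS (initial)
RTT 1: cwnd = 2 MSS (slow start, doubled)
RTT 2: cwnd = 4 MSS (slow start, doubled)
RTT 3: cwnd = 8 MSS (slow start, doubled)
RTT 4: cwnd = 16 MSS (slow start, doubled)
RTT 5: cwnd = 17 MSS (congestion avoidance, +1)
RTT 6: cwnd = 18 MSS (congestion avoidance, +1)
RTT 7: cwnd = 19 MSS (congestion avoidance, +1)
RTT 8: cwnd = 20 MSS (congestion avoidance, +1)
RTT 9: cwnd = 21 MSS (congestion avoidance, +1)

21


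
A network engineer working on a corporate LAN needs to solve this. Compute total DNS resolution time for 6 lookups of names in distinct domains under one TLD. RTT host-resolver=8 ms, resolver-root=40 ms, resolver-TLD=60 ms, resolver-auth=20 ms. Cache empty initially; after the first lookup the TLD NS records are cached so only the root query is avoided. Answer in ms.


Lookup 1 (cold cache): local + root + TLD + auth = 8 + 40 + 60 + 20 = 128 ms
Lookups 2..6 (TLD NS cached -> skip root; new domain -> still ask TLD and auth): local + TLD + auth = 8 + 60 + 20 = 88 ms each
Remaining 5 lookups: 5 * 88 = 440 ms
Total = 128 + 440 = 568 ms

568


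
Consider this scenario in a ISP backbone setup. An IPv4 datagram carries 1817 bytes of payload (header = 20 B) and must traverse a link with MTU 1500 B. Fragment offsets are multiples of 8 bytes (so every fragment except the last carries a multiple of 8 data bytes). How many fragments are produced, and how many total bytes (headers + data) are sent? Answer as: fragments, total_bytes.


Max data per non-final fragment = floor((MTU - header)/8)*8 = floor((1500 - 20)/8)*8 = floor(1480/8)*8 = 1480 B
Final fragment needs no 8-byte alignment: it can carry up to MTU - header = 1480 B
Non-final fragments needed = ceil((payload - 1480) / 1480) = ceil(337/1480) = ceil(0.2277) = 1
Number of fragments = 1 + 1 = 2
Fragment sizes (data): 1 * 1480 B + 337 B (last, 337 <= 1480 OK)
Total bytes sent = payload + n_frags * header = 1817 + 2*20 = 1817 + 40 = 1857 B

2, 1857


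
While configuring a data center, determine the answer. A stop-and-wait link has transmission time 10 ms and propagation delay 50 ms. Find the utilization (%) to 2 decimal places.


Given: Ttrans = 10 ms, Tprop = 50 ms
RTT = 2 * Tprop = 2 * 50 = 100 ms
U = Ttrans / (Ttrans + RTT)
U = 10 / (10 + 100)
U = 10 / 110 = 0.090909
U% = 9.09%

9.09


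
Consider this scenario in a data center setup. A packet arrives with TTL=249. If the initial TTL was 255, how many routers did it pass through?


Given: initial TTL = 255, received TTL = 249
Hops = initial TTL - received TTL
Hops = 255 - 249 = 6

6


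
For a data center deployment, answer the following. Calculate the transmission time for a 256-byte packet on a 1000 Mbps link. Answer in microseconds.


Given: packet = 256 bytes, bandwidth = 1000 Mbps
Packet in bits = 256 * 8 = 2048 bits
Bandwidth = 1000 * 10^6 = 1000000000 bps
Time = 2048 / 1000000000 seconds
Time in us = 2048 * 10^6 / 1000000000 = 2.048

2.048


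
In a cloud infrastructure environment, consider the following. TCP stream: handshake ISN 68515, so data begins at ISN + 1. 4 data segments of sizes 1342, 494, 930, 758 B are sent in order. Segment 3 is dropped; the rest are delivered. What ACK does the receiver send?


SYN uses sequence number 68515; first data byte = ISN + 1 = 68516.
Segment 1: SEQ = 68516, len = 1342 B, covers [68516, 69857]
Segment 2: SEQ = 69858, len = 494 B, covers [69858, 70351]
Segment 3: SEQ = 70352, len = 930 B, covers [70352, 71281] [LOST]
Segment 4: SEQ = 71282, len = 758 B, covers [71282, 72039]
In-order data received: bytes [68516, 70351] (segments 1..2).
Segment 3 missing -> gap begins at byte 70352; later segments buffered out of order.
Cumulative ACK = next expected in-order byte = 68516 + 1342 + 494 = 70352

70352


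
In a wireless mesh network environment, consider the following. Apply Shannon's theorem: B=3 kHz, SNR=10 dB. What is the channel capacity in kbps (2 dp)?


Given: B = 3 kHz, SNR = 10 dB
SNR linear = 10^(10/10) = 10
1 + SNR = 11
log2(11) = 3.4594316186
C = 3 * 1000 * 3.4594316186 = 10378.2949 bps
C = 10.378295 kbps -> 10.38 kbps (2 dp)

10.38


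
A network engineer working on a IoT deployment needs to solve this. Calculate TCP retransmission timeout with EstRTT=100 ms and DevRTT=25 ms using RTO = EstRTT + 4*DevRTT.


Given: EstRTT = 100 ms, DevRTT = 25 ms
Timeout = EstRTT + 4 * DevRTT
4 * DevRTT = 4 * 25 = 100
Timeout = 100 + 100 = 200 ms

200


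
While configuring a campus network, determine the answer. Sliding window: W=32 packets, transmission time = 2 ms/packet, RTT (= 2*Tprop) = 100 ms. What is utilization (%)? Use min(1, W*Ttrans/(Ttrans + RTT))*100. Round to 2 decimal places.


Given: W = 32, Ttrans = 2 ms, RTT = 100 ms (= 2 * Tprop, Tprop = 50 ms)
Cycle time = Ttrans + RTT = 2 + 100 = 102 ms (first packet sent until its ACK returns)
W * Ttrans = 32 * 2 = 64 ms of sending per cycle
W * Ttrans / (Ttrans + RTT) = 64 / 102 = 0.627451
U = min(1, 0.627451) = 0.627451
U% = 62.75%

62.75


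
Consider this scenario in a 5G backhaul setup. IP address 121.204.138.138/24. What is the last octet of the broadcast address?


Given: IP = 121.204.138.138, prefix = /24
Host bits = 32 - 24 = 8
Network last octet = 138 AND mask = 0
Host part size = 2^8 - 1 = 255
Broadcast last octet = 0 OR 255 = 255

255


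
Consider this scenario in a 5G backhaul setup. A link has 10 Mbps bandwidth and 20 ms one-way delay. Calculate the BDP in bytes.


Given: bandwidth = 10 Mbps, delay = 20 ms
BDP in bits = 10 * 10^6 * 20 / 1000
BDP in bits = 200000
BDP in bytes = 200000 / 8 = 25000

25000


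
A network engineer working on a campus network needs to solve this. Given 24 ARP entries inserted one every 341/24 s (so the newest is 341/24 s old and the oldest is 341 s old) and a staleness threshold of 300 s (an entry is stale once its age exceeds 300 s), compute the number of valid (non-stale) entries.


Ages are k * 341/24 s for k = 1..24 (spacing = 14.2083 s).
Entry k is valid iff k * 341/24 <= 300 iff k <= 24 * 300 / 341 = 21.1144
n_valid = floor(21.1144) = 21
(n_stale = 24 - 21 = 3)

21


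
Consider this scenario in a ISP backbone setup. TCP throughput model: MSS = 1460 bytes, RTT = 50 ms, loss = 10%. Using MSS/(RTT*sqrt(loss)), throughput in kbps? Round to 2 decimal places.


Given: MSS = 1460 bytes, RTT = 50 ms, loss = 10%
RTT in seconds = 50 / 1000 = 0.05
Loss rate = 10% = 0.1
sqrt(loss) = sqrt(0.1) = 0.316227766017
Throughput (bytes/s) = 1460 / (0.05 * 0.316227766017) = 92338.5077
Throughput (kbps) = 92338.5077 * 8 / 1000 = 738.708061 -> 738.71 kbps (2 dp)

738.71


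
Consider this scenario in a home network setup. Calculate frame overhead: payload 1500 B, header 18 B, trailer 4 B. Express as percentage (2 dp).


Given: payload = 1500 B, header = 18 B, trailer = 4 B
Overhead bytes = header + trailer = 18 + 4 = 22
Total frame = payload + overhead = 1500 + 22 = 1522
Overhead % = 22 / 1522 * 100 = 1.4455% -> 1.45% (2 dp)

1.45


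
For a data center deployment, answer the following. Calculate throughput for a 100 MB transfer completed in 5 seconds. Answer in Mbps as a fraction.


Given: file = 100 MB, time = 5 s
File in Mb = 100 * 8 = 800 Mb
Throughput = 800 / 5 Mbps
Throughput = 160 Mbps

160


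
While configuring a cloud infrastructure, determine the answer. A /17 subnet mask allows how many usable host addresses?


Given: subnet mask /17
Host bits = 32 - 17 = 15
Total addresses = 2^15 = 32768
Usable hosts = 32768 - 2 (network + broadcast) = 32766

32766


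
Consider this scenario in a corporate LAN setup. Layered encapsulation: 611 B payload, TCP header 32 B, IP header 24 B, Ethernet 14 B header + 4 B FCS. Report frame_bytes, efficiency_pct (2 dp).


TCP segment = 611 + 32 = 643 B
IP packet = 643 + 24 = 667 B
Ethernet frame = 667 + 14 + 4 = 685 B
Efficiency = app / frame = 611 / 685 = 0.891971 = 89.1971% -> 89.20% (2 dp)

685, 89.20


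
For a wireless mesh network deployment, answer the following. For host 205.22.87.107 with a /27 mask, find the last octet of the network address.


Given: IP = 205.22.87.107, prefix = /27
Subnet mask = 255.255.255.224
Last octet of IP: 107
Last octet of mask: 224
Network last octet = 107 AND 224 = 96

96


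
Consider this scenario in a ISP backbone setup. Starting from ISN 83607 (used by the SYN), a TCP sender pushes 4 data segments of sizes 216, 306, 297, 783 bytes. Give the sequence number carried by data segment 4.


The SYN occupies sequence number ISN = 83607, so the first data byte is ISN + 1 = 83608.
SEQ of data segment i = (ISN + 1) + sum of payload sizes of segments 1..i-1.
Segment 1: SEQ = 83608, payload = 216 bytes
Segment 2: SEQ = 83824, payload = 306 bytes
Segment 3: SEQ = 84130, payload = 297 bytes
Segment 4: SEQ = 84427, payload = 783 bytes
SEQ of segment 4 = 83608 + 216 + 306 + 297 = 84427

84427


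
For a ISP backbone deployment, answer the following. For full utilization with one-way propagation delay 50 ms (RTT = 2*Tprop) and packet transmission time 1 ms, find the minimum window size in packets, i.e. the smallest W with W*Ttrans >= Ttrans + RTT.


Given: Ttrans = 1 ms, RTT = 100 ms (= 2 * Tprop, Tprop = 50 ms)
Time until first ACK returns = Ttrans + RTT = 1 + 100 = 101 ms
Need W * Ttrans >= Ttrans + RTT  ->  W >= (Ttrans + RTT) / Ttrans
(Ttrans + RTT) / Ttrans = 101 / 1 = 101
W_min = ceil(101) = 101

101
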